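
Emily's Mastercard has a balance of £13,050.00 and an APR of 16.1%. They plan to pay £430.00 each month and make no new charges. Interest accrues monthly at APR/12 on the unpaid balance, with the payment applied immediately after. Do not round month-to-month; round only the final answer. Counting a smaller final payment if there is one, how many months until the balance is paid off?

40 months

Monthly rate r = 16.1%/12 = 1.34167% = 0.0134167.
Recurrence: B ← B·(1+r) − £430.00.
Month 1: interest £175.09; balance after payment £12,795.09.
Month 2: interest £171.67; balance after payment £12,536.75.
Closed form: n = −ln(1 − rB₀/P)/ln(1+r) = −ln(0.59282)/ln(1.01342) ≈ 39.232, so the balance reaches zero during payment 40.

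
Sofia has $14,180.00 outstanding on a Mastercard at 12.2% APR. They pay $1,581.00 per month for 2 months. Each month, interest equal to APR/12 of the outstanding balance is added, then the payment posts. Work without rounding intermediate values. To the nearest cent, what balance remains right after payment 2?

$11,291.72

Monthly rate r = 12.2%/12 = 1.01667% = 0.0101667.
Each month: B ← B·(1+r) − $1,581.00.
Month 1: interest $144.16; balance after payment $12,743.16.
Month 2: interest $129.56; balance after payment $11,291.72.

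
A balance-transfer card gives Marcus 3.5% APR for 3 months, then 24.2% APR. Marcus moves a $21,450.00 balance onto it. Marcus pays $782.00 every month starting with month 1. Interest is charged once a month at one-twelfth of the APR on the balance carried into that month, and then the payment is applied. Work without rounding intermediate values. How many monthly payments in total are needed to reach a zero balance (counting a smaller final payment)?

38 payments

Promo months 1–3 at r₀ = 3.5%/12 = 0.00291667; months 4+ at r₁ = 24.2%/12 = 0.0201667.
After month 3: iterate B ← B·(1+r₀) − $782.00 for 3 months → $19,285.39.
Then at r₁ with $782.00/mo: n₂ = −ln(1 − r₁·B/P)/ln(1+r₁) ≈ 34.45 → 35 more payments.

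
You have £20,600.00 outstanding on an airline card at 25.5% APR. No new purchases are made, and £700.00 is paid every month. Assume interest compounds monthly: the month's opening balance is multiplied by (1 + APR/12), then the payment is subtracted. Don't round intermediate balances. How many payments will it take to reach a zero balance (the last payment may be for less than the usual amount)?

47 payments

Monthly rate r = 25.5%/12 = 2.125% = 0.02125.
Recurrence: B ← B·(1+r) − £700.00.
Month 1: interest £437.75; balance after payment £20,337.75.
Month 2: interest £432.18; balance after payment £20,069.93.
Closed form: n = −ln(1 − rB₀/P)/ln(1+r) = −ln(0.37464)/ln(1.02125) ≈ 46.691, so the balance reaches zero during payment 47.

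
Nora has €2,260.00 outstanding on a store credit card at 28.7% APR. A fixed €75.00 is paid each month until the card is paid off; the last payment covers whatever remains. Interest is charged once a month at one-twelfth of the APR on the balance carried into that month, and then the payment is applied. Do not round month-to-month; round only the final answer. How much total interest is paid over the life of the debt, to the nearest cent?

Monthly rate r = 28.7%/12 = 2.39167% = 0.0239167.
Payoff takes n = ⌈−ln(1 − rB₀/P)/ln(1+r)⌉ = ⌈53.963⌉ = 54 payments; the last is €72.27.
Total paid = 53·€75.00 + €72.27 = €4,047.27.
Total interest = total paid − principal = €4,047.27 − €2,260.00 = €1,787.27.

€1,787.27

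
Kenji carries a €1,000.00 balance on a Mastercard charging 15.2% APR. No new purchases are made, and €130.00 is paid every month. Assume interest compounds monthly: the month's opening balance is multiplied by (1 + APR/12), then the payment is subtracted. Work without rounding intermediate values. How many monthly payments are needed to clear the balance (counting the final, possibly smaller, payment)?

9 months

Monthly rate r = 15.2%/12 = 1.26667% = 0.0126667.
Recurrence: B ← B·(1+r) − €130.00.
Month 1: interest €12.67; balance after payment €882.67.
Month 2: interest €11.18; balance after payment €763.85.
Closed form: n = −ln(1 − rB₀/P)/ln(1+r) = −ln(0.90256)/ln(1.01267) ≈ 8.144, so the balance reaches zero during payment 9.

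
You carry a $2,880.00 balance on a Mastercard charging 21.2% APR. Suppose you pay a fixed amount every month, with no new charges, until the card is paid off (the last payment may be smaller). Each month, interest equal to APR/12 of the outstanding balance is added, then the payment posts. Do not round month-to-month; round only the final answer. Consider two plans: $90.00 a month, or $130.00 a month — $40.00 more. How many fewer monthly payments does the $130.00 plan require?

19 fewer payments

Monthly rate r = 21.2%/12 = 1.76667% = 0.0176667.
At $90.00/mo: n = ⌈−ln(1 − rB₀/P)/ln(1+r)⌉ = 48 payments (last $52.06); total interest = total paid − $2,880.00 = $1,402.06.
At $130.00/mo: 29 payments (last $46.44); total interest $806.44.
Payments saved = 48 − 29 = 19.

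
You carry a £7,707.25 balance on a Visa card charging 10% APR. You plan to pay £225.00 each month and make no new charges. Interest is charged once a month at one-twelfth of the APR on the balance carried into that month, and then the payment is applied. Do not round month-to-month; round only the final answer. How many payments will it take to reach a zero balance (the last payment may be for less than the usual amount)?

Monthly rate r = 10%/12 = 0.833333% = 0.00833333.
Recurrence: B ← B·(1+r) − £225.00.
Month 1: interest £64.23; balance after payment £7,546.48.
Month 2: interest £62.89; balance after payment £7,384.36.
Closed form: n = −ln(1 − rB₀/P)/ln(1+r) = −ln(0.71455)/ln(1.00833) ≈ 40.501, so the balance reaches zero during payment 41.

41 payments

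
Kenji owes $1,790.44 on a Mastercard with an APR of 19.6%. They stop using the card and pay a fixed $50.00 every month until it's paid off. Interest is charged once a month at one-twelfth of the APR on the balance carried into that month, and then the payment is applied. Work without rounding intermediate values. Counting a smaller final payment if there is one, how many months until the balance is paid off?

Monthly rate r = 19.6%/12 = 1.63333% = 0.0163333.
Recurrence: B ← B·(1+r) − $50.00.
Month 1: interest $29.24; balance after payment $1,769.68.
Month 2: interest $28.90; balance after payment $1,748.59.
Closed form: n = −ln(1 − rB₀/P)/ln(1+r) = −ln(0.41512)/ln(1.01633) ≈ 54.266, so the balance reaches zero during payment 55.

55 months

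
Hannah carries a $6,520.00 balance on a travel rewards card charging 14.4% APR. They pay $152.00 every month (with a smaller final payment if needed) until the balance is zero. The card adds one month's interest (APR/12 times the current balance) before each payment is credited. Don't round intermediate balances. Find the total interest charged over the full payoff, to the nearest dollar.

$2,694

Monthly rate r = 14.4%/12 = 1.2% = 0.012.
Payoff takes n = ⌈−ln(1 − rB₀/P)/ln(1+r)⌉ = ⌈60.616⌉ = 61 payments; the last is $93.87.
Total paid = 60·$152.00 + $93.87 = $9,213.87.
Total interest = total paid − principal = $9,213.87 − $6,520.00 = $2,693.87.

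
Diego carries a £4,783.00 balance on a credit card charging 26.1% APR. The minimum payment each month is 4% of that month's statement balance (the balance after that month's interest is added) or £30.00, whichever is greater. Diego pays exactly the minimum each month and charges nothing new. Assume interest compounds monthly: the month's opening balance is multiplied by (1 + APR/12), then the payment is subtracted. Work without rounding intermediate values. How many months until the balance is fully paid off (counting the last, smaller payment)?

133 months

Monthly rate r = 26.1%/12 = 2.175% = 0.02175.
While 4% of the post-interest balance exceeds £30.00, each month B ← (B·(1+r))·(1 − 0.04), i.e. B shrinks by the factor (1+r)·0.96 = 0.98088.
This holds for months 1–98. Entering month 99 the balance is £721.20; 4% of the post-interest balance is now below £30.00, so the flat £30.00 minimum applies from here.
From month 99 a fixed £30.00 at rate r clears £721.20 in 35 more payments. Total: 98 + 35 = 133 months.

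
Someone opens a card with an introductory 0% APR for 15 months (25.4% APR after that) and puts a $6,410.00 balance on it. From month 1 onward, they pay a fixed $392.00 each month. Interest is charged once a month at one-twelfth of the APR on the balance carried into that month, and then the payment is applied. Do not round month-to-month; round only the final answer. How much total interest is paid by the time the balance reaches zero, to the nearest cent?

Promo months 1–15 at r₀ = 0%/12 = 0; months 16+ at r₁ = 25.4%/12 = 0.0211667.
After month 15 (no interest yet): B = $6,410.00 − 15·$392.00 = $530.00.
Then at r₁ with $392.00/mo: n₂ = −ln(1 − r₁·B/P)/ln(1+r₁) ≈ 1.39 → 2 more payments.
Total paid = 16·$392.00 + $152.38 = $6,424.38; interest = $6,424.38 − $6,410.00 = $14.38.

$14.38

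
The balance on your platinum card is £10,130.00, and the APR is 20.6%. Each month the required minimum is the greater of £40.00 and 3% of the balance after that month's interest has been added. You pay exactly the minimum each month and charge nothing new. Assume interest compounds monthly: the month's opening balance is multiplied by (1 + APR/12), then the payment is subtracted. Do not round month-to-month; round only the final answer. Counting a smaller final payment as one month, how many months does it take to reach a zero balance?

201 months

Monthly rate r = 20.6%/12 = 1.71667% = 0.0171667.
While 3% of the post-interest balance exceeds £40.00, each month B ← (B·(1+r))·(1 − 0.03), i.e. B shrinks by the factor (1+r)·0.97 = 0.98665.
This holds for months 1–153. Entering month 154 the balance is £1,296.22; 3% of the post-interest balance is now below £40.00, so the flat £40.00 minimum applies from here.
From month 154 a fixed £40.00 at rate r clears £1,296.22 in 48 more payments. Total: 153 + 48 = 201 months.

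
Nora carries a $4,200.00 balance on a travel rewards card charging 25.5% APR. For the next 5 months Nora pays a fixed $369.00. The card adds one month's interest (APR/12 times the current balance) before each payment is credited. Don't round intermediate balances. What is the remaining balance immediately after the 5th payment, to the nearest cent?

Monthly rate r = 25.5%/12 = 2.125% = 0.02125.
Each month: B ← B·(1+r) − $369.00.
Month 1: interest $89.25; balance after payment $3,920.25.
Month 2: interest $83.31; balance after payment $3,634.56.
Month 3: interest $77.23; balance after payment $3,342.79.
Month 4: interest $71.03; balance after payment $3,044.82.
Month 5: interest $64.70; balance after payment $2,740.53.

$2,740.53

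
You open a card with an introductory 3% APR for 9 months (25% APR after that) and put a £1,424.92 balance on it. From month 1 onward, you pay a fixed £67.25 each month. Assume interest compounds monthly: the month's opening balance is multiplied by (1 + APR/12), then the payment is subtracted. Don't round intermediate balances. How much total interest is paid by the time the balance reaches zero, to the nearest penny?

£171.66

Promo months 1–9 at r₀ = 3%/12 = 0.0025; months 10+ at r₁ = 25%/12 = 0.0208333.
After month 9: iterate B ← B·(1+r₀) − £67.25 for 9 months → £845.97.
Then at r₁ with £67.25/mo: n₂ = −ln(1 − r₁·B/P)/ln(1+r₁) ≈ 14.74 → 15 more payments.
Total paid = 23·£67.25 + £49.83 = £1,596.58; interest = £1,596.58 − £1,424.92 = £171.66.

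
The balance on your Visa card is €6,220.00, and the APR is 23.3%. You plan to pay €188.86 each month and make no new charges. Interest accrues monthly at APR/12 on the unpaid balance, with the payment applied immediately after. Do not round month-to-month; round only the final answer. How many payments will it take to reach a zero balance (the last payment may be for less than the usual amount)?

Monthly rate r = 23.3%/12 = 1.94167% = 0.0194167.
Recurrence: B ← B·(1+r) − €188.86.
Month 1: interest €120.77; balance after payment €6,151.91.
Month 2: interest €119.45; balance after payment €6,082.50.
Closed form: n = −ln(1 − rB₀/P)/ln(1+r) = −ln(0.36052)/ln(1.01942) ≈ 53.051, so the balance reaches zero during payment 54.

54 months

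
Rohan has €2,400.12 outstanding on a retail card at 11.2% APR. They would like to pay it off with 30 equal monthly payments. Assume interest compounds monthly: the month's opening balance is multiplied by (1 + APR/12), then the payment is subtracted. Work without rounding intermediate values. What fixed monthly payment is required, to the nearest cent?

Monthly rate r = 11.2%/12 = 0.933333% = 0.00933333.
Level-payment amortization: P = B₀·r / (1 − (1+r)^(−n)) = 2400.12·0.00933333 / (1 − 1.00933^(−30)).
Denominator 1 − (1+r)^(−30) = 0.243234166.
P = 22.4011 / 0.243234166 ≈ 92.10.

€92.10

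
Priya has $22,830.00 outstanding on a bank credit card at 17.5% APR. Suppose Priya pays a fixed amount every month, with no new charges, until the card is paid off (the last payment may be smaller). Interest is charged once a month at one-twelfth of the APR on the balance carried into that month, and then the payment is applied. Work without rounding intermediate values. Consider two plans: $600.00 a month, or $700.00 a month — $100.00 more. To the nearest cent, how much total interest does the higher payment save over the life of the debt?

Monthly rate r = 17.5%/12 = 1.45833% = 0.0145833.
At $600.00/mo: n = ⌈−ln(1 − rB₀/P)/ln(1+r)⌉ = 56 payments (last $545.57); total interest = total paid − $22,830.00 = $10,715.57.
At $700.00/mo: 45 payments (last $412.94); total interest $8,382.94.
Interest saved = $10,715.57 − $8,382.94 = $2,332.63.

$2,332.63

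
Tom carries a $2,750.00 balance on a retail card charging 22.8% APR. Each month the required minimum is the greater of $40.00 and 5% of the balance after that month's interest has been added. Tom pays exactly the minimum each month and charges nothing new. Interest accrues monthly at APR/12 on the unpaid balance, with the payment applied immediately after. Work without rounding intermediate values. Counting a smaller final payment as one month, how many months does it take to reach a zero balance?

Monthly rate r = 22.8%/12 = 1.9% = 0.019.
While 5% of the post-interest balance exceeds $40.00, each month B ← (B·(1+r))·(1 − 0.05), i.e. B shrinks by the factor (1+r)·0.95 = 0.96805.
This holds for months 1–39. Entering month 40 the balance is $775.08; 5% of the post-interest balance is now below $40.00, so the flat $40.00 minimum applies from here.
From month 40 a fixed $40.00 at rate r clears $775.08 in 25 more payments. Total: 39 + 25 = 64 months.

64 months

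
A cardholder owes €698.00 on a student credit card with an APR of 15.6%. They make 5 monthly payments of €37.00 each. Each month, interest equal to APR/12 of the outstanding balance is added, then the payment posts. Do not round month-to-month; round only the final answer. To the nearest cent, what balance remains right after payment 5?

€554.69

Monthly rate r = 15.6%/12 = 1.3% = 0.013.
Each month: B ← B·(1+r) − €37.00.
Month 1: interest €9.07; balance after payment €670.07.
Month 2: interest €8.71; balance after payment €641.78.
Month 3: interest €8.34; balance after payment €613.13.
Month 4: interest €7.97; balance after payment €584.10.
Month 5: interest €7.59; balance after payment €554.69.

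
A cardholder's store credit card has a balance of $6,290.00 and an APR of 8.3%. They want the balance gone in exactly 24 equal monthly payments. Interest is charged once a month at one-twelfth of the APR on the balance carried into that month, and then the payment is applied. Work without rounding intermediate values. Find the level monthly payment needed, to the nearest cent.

$285.34

Monthly rate r = 8.3%/12 = 0.691667% = 0.00691667.
Level-payment amortization: P = B₀·r / (1 − (1+r)^(−n)) = 6290.00·0.00691667 / (1 − 1.00692^(−24)).
Denominator 1 − (1+r)^(−24) = 0.152469583.
P = 43.5058 / 0.152469583 ≈ 285.34.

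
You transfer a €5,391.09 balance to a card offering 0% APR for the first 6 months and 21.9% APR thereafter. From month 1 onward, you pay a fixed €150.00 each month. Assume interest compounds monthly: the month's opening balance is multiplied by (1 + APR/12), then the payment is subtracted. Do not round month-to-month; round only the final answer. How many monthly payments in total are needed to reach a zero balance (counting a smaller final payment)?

50 payments

Promo months 1–6 at r₀ = 0%/12 = 0; months 7+ at r₁ = 21.9%/12 = 0.01825.
After month 6 (no interest yet): B = €5,391.09 − 6·€150.00 = €4,491.09.
Then at r₁ with €150.00/mo: n₂ = −ln(1 − r₁·B/P)/ln(1+r₁) ≈ 43.71 → 44 more payments.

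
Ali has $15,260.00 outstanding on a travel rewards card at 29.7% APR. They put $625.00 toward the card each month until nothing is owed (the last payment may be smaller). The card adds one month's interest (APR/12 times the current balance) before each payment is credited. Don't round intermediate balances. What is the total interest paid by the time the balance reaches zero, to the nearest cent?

Monthly rate r = 29.7%/12 = 2.475% = 0.02475.
Payoff takes n = ⌈−ln(1 − rB₀/P)/ln(1+r)⌉ = ⌈37.920⌉ = 38 payments; the last is $575.43.
Total paid = 37·$625.00 + $575.43 = $23,700.43.
Total interest = total paid − principal = $23,700.43 − $15,260.00 = $8,440.43.

$8,440.43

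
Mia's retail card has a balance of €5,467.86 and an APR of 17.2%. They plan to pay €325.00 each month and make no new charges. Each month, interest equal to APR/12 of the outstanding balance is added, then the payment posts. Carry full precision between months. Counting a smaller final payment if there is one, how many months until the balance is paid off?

Monthly rate r = 17.2%/12 = 1.43333% = 0.0143333.
Recurrence: B ← B·(1+r) − €325.00.
Month 1: interest €78.37; balance after payment €5,221.23.
Month 2: interest €74.84; balance after payment €4,971.07.
Closed form: n = −ln(1 − rB₀/P)/ln(1+r) = −ln(0.75885)/ln(1.01433) ≈ 19.390, so the balance reaches zero during payment 20.

20 months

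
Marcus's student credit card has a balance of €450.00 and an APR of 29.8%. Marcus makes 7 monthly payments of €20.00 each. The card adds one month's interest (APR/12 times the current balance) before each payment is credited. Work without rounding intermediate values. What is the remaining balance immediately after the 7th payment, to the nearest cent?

Monthly rate r = 29.8%/12 = 2.48333% = 0.0248333.
Each month: B ← B·(1+r) − €20.00.
Month 1: interest €11.17; balance after payment €441.18.
Month 2: interest €10.96; balance after payment €432.13.
Month 3: interest €10.73; balance after payment €422.86.
Month 4: interest €10.50; balance after payment €413.36.
Month 5: interest €10.27; balance after payment €403.63.
Month 6: interest €10.02; balance after payment €393.65.
Month 7: interest €9.78; balance after payment €383.43.

€383.43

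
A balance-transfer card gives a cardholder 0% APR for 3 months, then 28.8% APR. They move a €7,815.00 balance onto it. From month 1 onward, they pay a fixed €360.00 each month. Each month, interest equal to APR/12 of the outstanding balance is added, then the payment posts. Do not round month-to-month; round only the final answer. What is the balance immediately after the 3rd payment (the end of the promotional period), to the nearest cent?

€6,735.00

Promo months 1–3 at r₀ = 0%/12 = 0; months 4+ at r₁ = 28.8%/12 = 0.024.
After month 3 (no interest yet): B = €7,815.00 − 3·€360.00 = €6,735.00.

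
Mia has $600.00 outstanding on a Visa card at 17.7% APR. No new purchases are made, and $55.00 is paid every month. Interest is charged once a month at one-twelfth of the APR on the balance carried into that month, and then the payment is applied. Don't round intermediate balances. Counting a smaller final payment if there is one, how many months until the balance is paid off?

12 payments

Monthly rate r = 17.7%/12 = 1.475% = 0.01475.
Recurrence: B ← B·(1+r) − $55.00.
Month 1: interest $8.85; balance after payment $553.85.
Month 2: interest $8.17; balance after payment $507.02.
Closed form: n = −ln(1 − rB₀/P)/ln(1+r) = −ln(0.83909)/ln(1.01475) ≈ 11.981, so the balance reaches zero during payment 12.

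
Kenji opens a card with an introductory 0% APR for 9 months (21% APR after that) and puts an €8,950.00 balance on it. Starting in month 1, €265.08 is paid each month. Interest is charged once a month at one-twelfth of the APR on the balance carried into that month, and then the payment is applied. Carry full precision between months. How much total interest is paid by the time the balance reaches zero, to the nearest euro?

Promo months 1–9 at r₀ = 0%/12 = 0; months 10+ at r₁ = 21%/12 = 0.0175.
After month 9 (no interest yet): B = €8,950.00 − 9·€265.08 = €6,564.28.
Then at r₁ with €265.08/mo: n₂ = −ln(1 − r₁·B/P)/ln(1+r₁) ≈ 32.74 → 33 more payments.
Total paid = 41·€265.08 + €197.14 = €11,065.42; interest = €11,065.42 − €8,950.00 = €2,115.42.

€2,115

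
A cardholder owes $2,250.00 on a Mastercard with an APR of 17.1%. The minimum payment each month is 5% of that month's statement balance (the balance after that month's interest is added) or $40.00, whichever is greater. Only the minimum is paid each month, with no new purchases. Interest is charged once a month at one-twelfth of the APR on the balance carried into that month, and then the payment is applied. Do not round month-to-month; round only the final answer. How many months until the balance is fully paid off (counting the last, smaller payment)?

52 months

Monthly rate r = 17.1%/12 = 1.425% = 0.01425.
While 5% of the post-interest balance exceeds $40.00, each month B ← (B·(1+r))·(1 − 0.05), i.e. B shrinks by the factor (1+r)·0.95 = 0.96354.
This holds for months 1–29. Entering month 30 the balance is $766.25; 5% of the post-interest balance is now below $40.00, so the flat $40.00 minimum applies from here.
From month 30 a fixed $40.00 at rate r clears $766.25 in 23 more payments. Total: 29 + 23 = 52 months.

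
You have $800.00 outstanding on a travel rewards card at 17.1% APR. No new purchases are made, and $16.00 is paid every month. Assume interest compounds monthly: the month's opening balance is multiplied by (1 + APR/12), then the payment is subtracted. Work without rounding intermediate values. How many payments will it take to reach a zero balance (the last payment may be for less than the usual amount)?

89 payments

Monthly rate r = 17.1%/12 = 1.425% = 0.01425.
Recurrence: B ← B·(1+r) − $16.00.
Month 1: interest $11.40; balance after payment $795.40.
Month 2: interest $11.33; balance after payment $790.73.
Closed form: n = −ln(1 − rB₀/P)/ln(1+r) = −ln(0.2875)/ln(1.01425) ≈ 88.098, so the balance reaches zero during payment 89.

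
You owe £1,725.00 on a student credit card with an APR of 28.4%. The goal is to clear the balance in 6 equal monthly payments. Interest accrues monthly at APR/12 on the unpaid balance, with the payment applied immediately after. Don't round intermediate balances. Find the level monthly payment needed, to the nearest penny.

£311.78

Monthly rate r = 28.4%/12 = 2.36667% = 0.0236667.
Level-payment amortization: P = B₀·r / (1 − (1+r)^(−n)) = 1725.00·0.0236667 / (1 − 1.02367^(−6)).
Denominator 1 − (1+r)^(−6) = 0.130942264.
P = 40.825 / 0.130942264 ≈ 311.78.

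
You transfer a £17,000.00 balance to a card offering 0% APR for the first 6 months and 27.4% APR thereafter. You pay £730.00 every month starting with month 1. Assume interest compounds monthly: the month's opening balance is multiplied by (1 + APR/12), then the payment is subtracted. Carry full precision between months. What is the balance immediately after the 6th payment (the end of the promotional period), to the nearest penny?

£12,620.00

Promo months 1–6 at r₀ = 0%/12 = 0; months 7+ at r₁ = 27.4%/12 = 0.0228333.
After month 6 (no interest yet): B = £17,000.00 − 6·£730.00 = £12,620.00.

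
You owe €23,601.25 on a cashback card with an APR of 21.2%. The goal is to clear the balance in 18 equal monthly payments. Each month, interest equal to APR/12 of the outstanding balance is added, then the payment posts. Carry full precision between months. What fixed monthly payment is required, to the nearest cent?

Monthly rate r = 21.2%/12 = 1.76667% = 0.0176667.
Level-payment amortization: P = B₀·r / (1 − (1+r)^(−n)) = 23601.25·0.0176667 / (1 − 1.01767^(−18)).
Denominator 1 − (1+r)^(−18) = 0.270374326.
P = 416.955 / 0.270374326 ≈ 1542.14.

€1,542.14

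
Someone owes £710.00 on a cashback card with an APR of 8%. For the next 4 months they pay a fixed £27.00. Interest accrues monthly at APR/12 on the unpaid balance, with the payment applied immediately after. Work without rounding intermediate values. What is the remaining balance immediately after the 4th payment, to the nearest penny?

Monthly rate r = 8%/12 = 0.666667% = 0.00666667.
Each month: B ← B·(1+r) − £27.00.
Month 1: interest £4.73; balance after payment £687.73.
Month 2: interest £4.58; balance after payment £665.32.
Month 3: interest £4.44; balance after payment £642.75.
Month 4: interest £4.29; balance after payment £620.04.

£620.04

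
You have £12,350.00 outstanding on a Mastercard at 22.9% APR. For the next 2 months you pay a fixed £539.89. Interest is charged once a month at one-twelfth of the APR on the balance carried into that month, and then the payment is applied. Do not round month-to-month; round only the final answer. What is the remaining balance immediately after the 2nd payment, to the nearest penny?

Monthly rate r = 22.9%/12 = 1.90833% = 0.0190833.
Each month: B ← B·(1+r) − £539.89.
Month 1: interest £235.68; balance after payment £12,045.79.
Month 2: interest £229.87; balance after payment £11,735.77.

£11,735.77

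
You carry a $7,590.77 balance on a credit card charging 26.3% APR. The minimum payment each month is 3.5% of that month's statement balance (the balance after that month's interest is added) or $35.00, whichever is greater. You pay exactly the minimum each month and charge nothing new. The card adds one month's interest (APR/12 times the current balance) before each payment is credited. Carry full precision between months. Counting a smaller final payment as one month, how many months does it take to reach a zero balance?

191 months

Monthly rate r = 26.3%/12 = 2.19167% = 0.0219167.
While 3.5% of the post-interest balance exceeds $35.00, each month B ← (B·(1+r))·(1 − 0.035), i.e. B shrinks by the factor (1+r)·0.965 = 0.98615.
This holds for months 1–147. Entering month 148 the balance is $976.96; 3.5% of the post-interest balance is now below $35.00, so the flat $35.00 minimum applies from here.
From month 148 a fixed $35.00 at rate r clears $976.96 in 44 more payments. Total: 147 + 44 = 191 months.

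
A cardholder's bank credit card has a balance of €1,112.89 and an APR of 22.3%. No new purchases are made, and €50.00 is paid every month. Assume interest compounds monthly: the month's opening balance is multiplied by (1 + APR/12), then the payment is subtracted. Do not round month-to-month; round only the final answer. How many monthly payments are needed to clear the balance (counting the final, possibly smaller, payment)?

29 months

Monthly rate r = 22.3%/12 = 1.85833% = 0.0185833.
Recurrence: B ← B·(1+r) − €50.00.
Month 1: interest €20.68; balance after payment €1,083.57.
Month 2: interest €20.14; balance after payment €1,053.71.
Closed form: n = −ln(1 − rB₀/P)/ln(1+r) = −ln(0.58638)/ln(1.01858) ≈ 28.990, so the balance reaches zero during payment 29.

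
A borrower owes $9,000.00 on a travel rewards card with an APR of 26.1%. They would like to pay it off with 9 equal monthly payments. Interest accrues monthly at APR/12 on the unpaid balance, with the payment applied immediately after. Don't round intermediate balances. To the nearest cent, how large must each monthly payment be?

Monthly rate r = 26.1%/12 = 2.175% = 0.02175.
Level-payment amortization: P = B₀·r / (1 − (1+r)^(−n)) = 9000.00·0.02175 / (1 − 1.02175^(−9)).
Denominator 1 − (1+r)^(−9) = 0.176055076.
P = 195.75 / 0.176055076 ≈ 1111.87.

$1,111.87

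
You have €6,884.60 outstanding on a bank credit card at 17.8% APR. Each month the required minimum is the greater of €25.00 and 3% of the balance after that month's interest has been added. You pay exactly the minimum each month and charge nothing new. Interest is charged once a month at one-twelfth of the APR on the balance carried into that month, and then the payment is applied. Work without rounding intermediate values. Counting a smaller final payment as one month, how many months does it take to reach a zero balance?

181 months

Monthly rate r = 17.8%/12 = 1.48333% = 0.0148333.
While 3% of the post-interest balance exceeds €25.00, each month B ← (B·(1+r))·(1 − 0.03), i.e. B shrinks by the factor (1+r)·0.97 = 0.98439.
This holds for months 1–136. Entering month 137 the balance is €810.06; 3% of the post-interest balance is now below €25.00, so the flat €25.00 minimum applies from here.
From month 137 a fixed €25.00 at rate r clears €810.06 in 45 more payments. Total: 136 + 45 = 181 months.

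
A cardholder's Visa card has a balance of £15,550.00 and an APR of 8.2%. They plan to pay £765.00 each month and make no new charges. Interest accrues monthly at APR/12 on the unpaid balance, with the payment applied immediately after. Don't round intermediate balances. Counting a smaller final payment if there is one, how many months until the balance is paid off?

22 months

Monthly rate r = 8.2%/12 = 0.683333% = 0.00683333.
Recurrence: B ← B·(1+r) − £765.00.
Month 1: interest £106.26; balance after payment £14,891.26.
Month 2: interest £101.76; balance after payment £14,228.02.
Closed form: n = −ln(1 − rB₀/P)/ln(1+r) = −ln(0.8611)/ln(1.00683) ≈ 21.959, so the balance reaches zero during payment 22.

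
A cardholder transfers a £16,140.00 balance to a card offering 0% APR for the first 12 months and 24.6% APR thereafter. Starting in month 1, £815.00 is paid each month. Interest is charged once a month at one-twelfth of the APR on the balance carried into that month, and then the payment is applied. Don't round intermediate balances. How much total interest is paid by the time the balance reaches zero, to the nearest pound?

Promo months 1–12 at r₀ = 0%/12 = 0; months 13+ at r₁ = 24.6%/12 = 0.0205.
After month 12 (no interest yet): B = £16,140.00 − 12·£815.00 = £6,360.00.
Then at r₁ with £815.00/mo: n₂ = −ln(1 − r₁·B/P)/ln(1+r₁) ≈ 8.59 → 9 more payments.
Total paid = 20·£815.00 + £483.24 = £16,783.24; interest = £16,783.24 − £16,140.00 = £643.24.

£643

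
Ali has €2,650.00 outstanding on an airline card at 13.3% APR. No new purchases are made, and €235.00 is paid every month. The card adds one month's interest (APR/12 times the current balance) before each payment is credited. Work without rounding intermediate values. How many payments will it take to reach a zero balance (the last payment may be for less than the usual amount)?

13 payments

Monthly rate r = 13.3%/12 = 1.10833% = 0.0110833.
Recurrence: B ← B·(1+r) − €235.00.
Month 1: interest €29.37; balance after payment €2,444.37.
Month 2: interest €27.09; balance after payment €2,236.46.
Closed form: n = −ln(1 − rB₀/P)/ln(1+r) = −ln(0.87502)/ln(1.01108) ≈ 12.113, so the balance reaches zero during payment 13.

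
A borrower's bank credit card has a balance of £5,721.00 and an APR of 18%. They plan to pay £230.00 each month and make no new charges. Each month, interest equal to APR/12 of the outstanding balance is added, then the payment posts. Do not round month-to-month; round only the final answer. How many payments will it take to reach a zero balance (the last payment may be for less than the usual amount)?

32 payments

Monthly rate r = 18%/12 = 1.5% = 0.015.
Recurrence: B ← B·(1+r) − £230.00.
Month 1: interest £85.81; balance after payment £5,576.81.
Month 2: interest £83.65; balance after payment £5,430.47.
Closed form: n = −ln(1 − rB₀/P)/ln(1+r) = −ln(0.62689)/ln(1.015) ≈ 31.365, so the balance reaches zero during payment 32.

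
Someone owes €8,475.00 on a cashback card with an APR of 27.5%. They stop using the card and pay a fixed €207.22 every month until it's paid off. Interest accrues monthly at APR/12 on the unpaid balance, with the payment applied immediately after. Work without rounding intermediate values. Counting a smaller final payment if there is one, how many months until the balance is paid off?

123 payments

Monthly rate r = 27.5%/12 = 2.29167% = 0.0229167.
Recurrence: B ← B·(1+r) − €207.22.
Month 1: interest €194.22; balance after payment €8,462.00.
Month 2: interest €193.92; balance after payment €8,448.70.
Closed form: n = −ln(1 − rB₀/P)/ln(1+r) = −ln(0.062741)/ln(1.02292) ≈ 122.197, so the balance reaches zero during payment 123.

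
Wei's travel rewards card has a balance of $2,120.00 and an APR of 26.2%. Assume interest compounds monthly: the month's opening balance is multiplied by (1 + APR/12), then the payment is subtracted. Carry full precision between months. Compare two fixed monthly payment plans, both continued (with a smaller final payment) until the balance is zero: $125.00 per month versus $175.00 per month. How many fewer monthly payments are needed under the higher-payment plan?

7 fewer payments

Monthly rate r = 26.2%/12 = 2.18333% = 0.0218333.
At $125.00/mo: n = ⌈−ln(1 − rB₀/P)/ln(1+r)⌉ = 22 payments (last $52.04); total interest = total paid − $2,120.00 = $557.04.
At $175.00/mo: 15 payments (last $39.39); total interest $369.39.
Payments saved = 22 − 15 = 7.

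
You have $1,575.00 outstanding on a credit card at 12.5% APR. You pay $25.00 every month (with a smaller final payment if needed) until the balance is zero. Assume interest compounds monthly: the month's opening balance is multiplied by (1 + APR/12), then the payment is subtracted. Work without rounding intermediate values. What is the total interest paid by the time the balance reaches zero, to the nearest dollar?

Monthly rate r = 12.5%/12 = 1.04167% = 0.0104167.
Payoff takes n = ⌈−ln(1 − rB₀/P)/ln(1+r)⌉ = ⌈103.046⌉ = 104 payments; the last is $1.15.
Total paid = 103·$25.00 + $1.15 = $2,576.15.
Total interest = total paid − principal = $2,576.15 − $1,575.00 = $1,001.15.

$1,001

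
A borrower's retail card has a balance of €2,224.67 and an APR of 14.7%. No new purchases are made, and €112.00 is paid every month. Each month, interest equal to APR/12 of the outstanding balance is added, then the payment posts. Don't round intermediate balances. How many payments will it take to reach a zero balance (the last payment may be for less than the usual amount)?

23 months

Monthly rate r = 14.7%/12 = 1.225% = 0.01225.
Recurrence: B ← B·(1+r) − €112.00.
Month 1: interest €27.25; balance after payment €2,139.92.
Month 2: interest €26.21; balance after payment €2,054.14.
Closed form: n = −ln(1 − rB₀/P)/ln(1+r) = −ln(0.75668)/ln(1.01225) ≈ 22.900, so the balance reaches zero during payment 23.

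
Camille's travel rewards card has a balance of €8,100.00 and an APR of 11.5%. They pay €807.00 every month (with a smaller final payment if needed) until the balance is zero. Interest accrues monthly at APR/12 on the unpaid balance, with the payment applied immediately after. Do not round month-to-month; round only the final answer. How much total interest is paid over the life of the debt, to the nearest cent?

Monthly rate r = 11.5%/12 = 0.958333% = 0.00958333.
Payoff takes n = ⌈−ln(1 − rB₀/P)/ln(1+r)⌉ = ⌈10.604⌉ = 11 payments; the last is €488.17.
Total paid = 10·€807.00 + €488.17 = €8,558.17.
Total interest = total paid − principal = €8,558.17 − €8,100.00 = €458.17.

€458.17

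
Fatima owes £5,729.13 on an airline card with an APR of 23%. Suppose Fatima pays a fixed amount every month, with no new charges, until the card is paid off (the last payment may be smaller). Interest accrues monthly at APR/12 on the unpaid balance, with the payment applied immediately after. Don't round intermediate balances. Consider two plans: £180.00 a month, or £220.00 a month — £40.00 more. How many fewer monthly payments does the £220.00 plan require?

13 fewer payments

Monthly rate r = 23%/12 = 1.91667% = 0.0191667.
At £180.00/mo: n = ⌈−ln(1 − rB₀/P)/ln(1+r)⌉ = 50 payments (last £108.94); total interest = total paid − £5,729.13 = £3,199.81.
At £220.00/mo: 37 payments (last £92.46); total interest £2,283.33.
Payments saved = 50 − 37 = 13.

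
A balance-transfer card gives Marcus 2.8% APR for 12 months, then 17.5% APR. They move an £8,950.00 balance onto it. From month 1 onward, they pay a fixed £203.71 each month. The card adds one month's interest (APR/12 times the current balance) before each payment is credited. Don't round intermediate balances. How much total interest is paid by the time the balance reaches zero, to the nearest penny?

Promo months 1–12 at r₀ = 2.8%/12 = 0.00233333; months 13+ at r₁ = 17.5%/12 = 0.0145833.
After month 12: iterate B ← B·(1+r₀) − £203.71 for 12 months → £6,727.70.
Then at r₁ with £203.71/mo: n₂ = −ln(1 − r₁·B/P)/ln(1+r₁) ≈ 45.38 → 46 more payments.
Total paid = 57·£203.71 + £78.45 = £11,689.92; interest = £11,689.92 − £8,950.00 = £2,739.92.

£2,739.92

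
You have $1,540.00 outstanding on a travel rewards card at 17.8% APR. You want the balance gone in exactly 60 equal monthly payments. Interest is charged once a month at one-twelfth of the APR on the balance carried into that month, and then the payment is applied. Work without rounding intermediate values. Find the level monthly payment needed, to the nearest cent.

$38.94

Monthly rate r = 17.8%/12 = 1.48333% = 0.0148333.
Level-payment amortization: P = B₀·r / (1 − (1+r)^(−n)) = 1540.00·0.0148333 / (1 − 1.01483^(−60)).
Denominator 1 − (1+r)^(−60) = 0.586651297.
P = 22.8433 / 0.586651297 ≈ 38.94.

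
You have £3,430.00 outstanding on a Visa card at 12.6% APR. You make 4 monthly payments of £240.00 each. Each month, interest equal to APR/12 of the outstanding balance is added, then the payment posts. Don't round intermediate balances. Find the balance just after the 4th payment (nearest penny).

£2,601.12

Monthly rate r = 12.6%/12 = 1.05% = 0.0105.
Each month: B ← B·(1+r) − £240.00.
Month 1: interest £36.01; balance after payment £3,226.01.
Month 2: interest £33.87; balance after payment £3,019.89.
Month 3: interest £31.71; balance after payment £2,811.60.
Month 4: interest £29.52; balance after payment £2,601.12.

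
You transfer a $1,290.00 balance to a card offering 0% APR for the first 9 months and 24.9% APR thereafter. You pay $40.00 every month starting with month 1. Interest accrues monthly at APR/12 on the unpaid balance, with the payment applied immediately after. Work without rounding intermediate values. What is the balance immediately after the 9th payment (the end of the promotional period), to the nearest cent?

$930.00

Promo months 1–9 at r₀ = 0%/12 = 0; months 10+ at r₁ = 24.9%/12 = 0.02075.
After month 9 (no interest yet): B = $1,290.00 − 9·$40.00 = $930.00.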